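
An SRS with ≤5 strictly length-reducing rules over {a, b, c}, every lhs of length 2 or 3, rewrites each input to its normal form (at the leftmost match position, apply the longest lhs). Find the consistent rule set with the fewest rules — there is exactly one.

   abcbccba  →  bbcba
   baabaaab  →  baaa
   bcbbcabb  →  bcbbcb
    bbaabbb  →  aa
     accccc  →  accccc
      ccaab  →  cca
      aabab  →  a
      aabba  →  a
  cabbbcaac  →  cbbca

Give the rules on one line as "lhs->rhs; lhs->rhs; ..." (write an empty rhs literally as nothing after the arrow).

  | abcbccba => cbccba => bbcba
  | baabaaab => baaaab => baaa
  | bcbbcabb => bcbbcb
  | bbaabbb => bbabb => bbb => aa

aac->a; ab->; bbb->aa; cbc->bb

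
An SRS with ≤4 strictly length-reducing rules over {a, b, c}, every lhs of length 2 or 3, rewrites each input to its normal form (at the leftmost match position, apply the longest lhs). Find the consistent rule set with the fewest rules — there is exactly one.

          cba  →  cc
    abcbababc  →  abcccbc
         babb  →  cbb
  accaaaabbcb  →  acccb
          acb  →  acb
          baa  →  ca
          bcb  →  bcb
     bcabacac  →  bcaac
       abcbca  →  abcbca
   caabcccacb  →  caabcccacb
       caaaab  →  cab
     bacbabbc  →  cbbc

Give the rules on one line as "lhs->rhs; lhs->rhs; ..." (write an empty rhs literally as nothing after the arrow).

  | cba => cc
  | abcbababc => abccbabc => abcccbc
  | babb => cbb
  | accaaaabbcb => accabbcb => acccb

aaa->; abb->; ba->c; bac->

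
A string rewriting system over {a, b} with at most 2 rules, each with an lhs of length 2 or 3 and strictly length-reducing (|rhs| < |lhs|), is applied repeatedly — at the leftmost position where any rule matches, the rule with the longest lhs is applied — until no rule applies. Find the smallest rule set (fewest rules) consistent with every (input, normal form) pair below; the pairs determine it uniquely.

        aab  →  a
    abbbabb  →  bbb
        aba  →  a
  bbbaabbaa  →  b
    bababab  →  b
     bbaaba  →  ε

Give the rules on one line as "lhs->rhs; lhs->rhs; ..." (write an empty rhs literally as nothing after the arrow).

ab->; ba->

  | aab => a
  | abbbabb => bbabb => bbb
  | aba => a
  | bbbaabbaa => bbabbaa => bbbaa => bba => b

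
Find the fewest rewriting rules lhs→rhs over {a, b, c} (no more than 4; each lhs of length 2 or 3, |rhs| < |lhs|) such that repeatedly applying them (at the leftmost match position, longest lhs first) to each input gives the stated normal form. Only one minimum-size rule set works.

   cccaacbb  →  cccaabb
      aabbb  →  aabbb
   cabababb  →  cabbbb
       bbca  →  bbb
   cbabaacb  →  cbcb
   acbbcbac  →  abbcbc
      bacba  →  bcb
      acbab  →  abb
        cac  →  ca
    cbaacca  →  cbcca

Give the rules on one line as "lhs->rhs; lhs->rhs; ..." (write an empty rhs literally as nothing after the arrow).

  | cccaacbb => cccaabb
  | aabbb
  | cabababb => cabbabb => cabbbb
  | bbca => bbb

ac->a; ba->b; bca->bb; cbb->cb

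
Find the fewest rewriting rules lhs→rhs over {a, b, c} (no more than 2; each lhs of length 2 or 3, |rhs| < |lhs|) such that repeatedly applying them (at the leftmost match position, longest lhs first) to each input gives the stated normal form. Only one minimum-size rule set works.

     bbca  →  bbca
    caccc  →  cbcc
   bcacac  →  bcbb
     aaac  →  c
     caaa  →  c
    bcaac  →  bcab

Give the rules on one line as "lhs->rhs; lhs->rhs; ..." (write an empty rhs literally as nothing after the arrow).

aaa->; ac->b

  | bbca
  | caccc => cbcc
  | bcacac => bcbac => bcbb
  | aaac => c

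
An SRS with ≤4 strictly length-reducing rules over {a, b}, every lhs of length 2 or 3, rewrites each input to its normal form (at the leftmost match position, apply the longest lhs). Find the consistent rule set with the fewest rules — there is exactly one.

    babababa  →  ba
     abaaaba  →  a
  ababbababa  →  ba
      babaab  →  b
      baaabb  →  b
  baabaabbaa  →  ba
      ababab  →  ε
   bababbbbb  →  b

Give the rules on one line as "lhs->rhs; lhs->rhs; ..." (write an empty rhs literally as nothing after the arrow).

  | babababa => bababa => baba => ba
  | abaaaba => aaaba => aaba => aba => a
  | ababbababa => abbababa => bababa => baba => ba
  | babaab => baab => bab => b

aa->a; ab->; bb->b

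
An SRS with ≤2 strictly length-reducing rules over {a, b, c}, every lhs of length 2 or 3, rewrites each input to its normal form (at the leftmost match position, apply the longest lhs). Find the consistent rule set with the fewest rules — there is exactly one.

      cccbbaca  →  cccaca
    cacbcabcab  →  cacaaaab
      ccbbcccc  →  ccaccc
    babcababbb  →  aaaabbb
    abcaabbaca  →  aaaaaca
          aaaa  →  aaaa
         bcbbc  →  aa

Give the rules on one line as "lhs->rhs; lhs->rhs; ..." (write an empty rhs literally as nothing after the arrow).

  | cccbbaca => cccbaca => cccaca
  | cacbcabcab => cacaabcab => cacaaaab
  | ccbbcccc => ccbaccc => ccaccc
  | babcababbb => abcababbb => aaababbb => aaaabbb

ba->a; bc->a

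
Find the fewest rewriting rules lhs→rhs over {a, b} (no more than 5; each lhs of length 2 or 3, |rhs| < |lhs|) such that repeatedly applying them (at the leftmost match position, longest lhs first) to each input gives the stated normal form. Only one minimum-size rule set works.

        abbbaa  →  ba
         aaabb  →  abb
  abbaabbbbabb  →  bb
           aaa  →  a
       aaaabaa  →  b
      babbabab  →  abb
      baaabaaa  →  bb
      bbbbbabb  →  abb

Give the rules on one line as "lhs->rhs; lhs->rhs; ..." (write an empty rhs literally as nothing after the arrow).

aa->; aba->bb; bba->ab; bbb->bb

  | abbbaa => abbaa => aaba => ba
  | aaabb => abb
  | abbaabbbbabb => aababbbbabb => babbbbabb => babbbabb => babbabb => baabbb => bbbb => bbb => bb
  | aaa => a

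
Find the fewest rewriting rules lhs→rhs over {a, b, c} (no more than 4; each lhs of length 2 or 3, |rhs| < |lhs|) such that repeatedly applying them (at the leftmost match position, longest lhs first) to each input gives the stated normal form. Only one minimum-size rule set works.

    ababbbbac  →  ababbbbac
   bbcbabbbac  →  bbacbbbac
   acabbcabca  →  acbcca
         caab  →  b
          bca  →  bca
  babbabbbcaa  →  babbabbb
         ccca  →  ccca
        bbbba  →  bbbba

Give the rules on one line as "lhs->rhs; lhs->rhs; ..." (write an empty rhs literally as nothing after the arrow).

caa->; cab->c; cba->ac

  | ababbbbac
  | bbcbabbbac => bbacbbbac
  | acabbcabca => acbcabca => acbcca
  | caab => b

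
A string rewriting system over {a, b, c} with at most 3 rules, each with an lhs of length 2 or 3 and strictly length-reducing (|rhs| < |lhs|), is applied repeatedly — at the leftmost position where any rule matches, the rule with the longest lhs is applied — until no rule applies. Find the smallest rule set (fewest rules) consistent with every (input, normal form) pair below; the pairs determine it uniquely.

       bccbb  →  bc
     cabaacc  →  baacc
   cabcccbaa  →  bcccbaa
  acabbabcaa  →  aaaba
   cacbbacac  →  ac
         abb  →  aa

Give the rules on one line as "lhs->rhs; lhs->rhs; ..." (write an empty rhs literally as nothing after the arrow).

  | bccbb => bcca => bc
  | cabaacc => baacc
  | cabcccbaa => bcccbaa
  | acabbabcaa => abbabcaa => aaabcaa => aaaba

bb->a; ca->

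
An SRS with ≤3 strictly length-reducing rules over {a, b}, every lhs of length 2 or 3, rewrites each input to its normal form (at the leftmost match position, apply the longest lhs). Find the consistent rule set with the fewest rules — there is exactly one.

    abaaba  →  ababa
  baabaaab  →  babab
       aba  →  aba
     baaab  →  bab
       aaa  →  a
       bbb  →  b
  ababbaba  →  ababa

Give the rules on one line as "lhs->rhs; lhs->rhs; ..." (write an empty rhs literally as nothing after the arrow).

aa->a; bb->

  | abaaba => ababa
  | baabaaab => babaaab => babaab => babab
  | aba
  | baaab => baab => bab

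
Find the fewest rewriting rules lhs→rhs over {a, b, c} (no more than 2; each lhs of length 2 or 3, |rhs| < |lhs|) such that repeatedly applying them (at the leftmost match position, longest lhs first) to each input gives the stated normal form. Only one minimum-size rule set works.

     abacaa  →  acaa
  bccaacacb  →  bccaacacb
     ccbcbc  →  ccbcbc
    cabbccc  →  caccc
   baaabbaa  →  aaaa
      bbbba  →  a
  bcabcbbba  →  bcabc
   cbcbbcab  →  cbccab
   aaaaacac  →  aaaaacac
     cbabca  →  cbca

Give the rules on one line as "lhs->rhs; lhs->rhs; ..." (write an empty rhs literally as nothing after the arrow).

  | abacaa => acaa
  | bccaacacb
  | ccbcbc
  | cabbccc => caccc

ba->; bb->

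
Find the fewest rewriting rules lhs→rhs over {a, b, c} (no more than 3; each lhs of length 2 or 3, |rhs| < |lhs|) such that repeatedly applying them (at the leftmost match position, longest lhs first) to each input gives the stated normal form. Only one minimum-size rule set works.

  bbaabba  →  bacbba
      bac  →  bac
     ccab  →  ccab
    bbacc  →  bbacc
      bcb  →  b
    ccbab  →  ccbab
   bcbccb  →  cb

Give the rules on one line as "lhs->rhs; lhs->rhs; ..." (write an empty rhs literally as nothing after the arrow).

baa->ac; bc->

  | bbaabba => bacbba
  | bac
  | ccab
  | bbacc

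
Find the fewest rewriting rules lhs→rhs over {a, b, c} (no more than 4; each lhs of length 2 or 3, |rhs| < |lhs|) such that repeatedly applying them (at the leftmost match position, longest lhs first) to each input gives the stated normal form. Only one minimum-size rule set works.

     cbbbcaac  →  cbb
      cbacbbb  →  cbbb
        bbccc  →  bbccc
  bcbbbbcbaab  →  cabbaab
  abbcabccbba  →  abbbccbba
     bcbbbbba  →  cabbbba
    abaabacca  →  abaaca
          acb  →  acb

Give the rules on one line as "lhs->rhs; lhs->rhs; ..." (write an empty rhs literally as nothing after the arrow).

bac->; bca->b; bcb->ca

  | cbbbcaac => cbbbac => cbb
  | cbacbbb => cbbb
  | bbccc
  | bcbbbbcbaab => cabbbcbaab => cabbcaaab => cabbaab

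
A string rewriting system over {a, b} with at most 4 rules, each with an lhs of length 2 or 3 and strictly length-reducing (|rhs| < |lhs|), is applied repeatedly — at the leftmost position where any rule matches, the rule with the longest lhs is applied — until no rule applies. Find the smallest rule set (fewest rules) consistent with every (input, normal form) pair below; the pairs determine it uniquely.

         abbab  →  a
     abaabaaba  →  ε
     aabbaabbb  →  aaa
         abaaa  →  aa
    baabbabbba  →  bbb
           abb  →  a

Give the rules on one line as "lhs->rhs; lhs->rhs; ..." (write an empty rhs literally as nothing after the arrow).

ab->; aba->; abb->a; baa->b

  | abbab => aab => a
  | abaabaaba => abaaba => aba => ε
  | aabbaabbb => aaaabbb => aaaab => aaa
  | abaaa => aa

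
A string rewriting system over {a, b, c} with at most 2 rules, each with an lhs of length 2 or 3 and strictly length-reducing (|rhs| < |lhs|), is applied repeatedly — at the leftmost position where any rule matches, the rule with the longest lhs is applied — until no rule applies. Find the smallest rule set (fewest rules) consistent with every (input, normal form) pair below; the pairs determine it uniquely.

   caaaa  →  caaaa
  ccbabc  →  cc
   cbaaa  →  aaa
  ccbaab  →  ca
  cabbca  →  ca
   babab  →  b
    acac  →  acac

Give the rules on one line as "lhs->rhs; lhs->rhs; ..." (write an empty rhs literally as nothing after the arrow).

ab->; cb->

  | caaaa
  | ccbabc => cabc => cc
  | cbaaa => aaa
  | ccbaab => caab => ca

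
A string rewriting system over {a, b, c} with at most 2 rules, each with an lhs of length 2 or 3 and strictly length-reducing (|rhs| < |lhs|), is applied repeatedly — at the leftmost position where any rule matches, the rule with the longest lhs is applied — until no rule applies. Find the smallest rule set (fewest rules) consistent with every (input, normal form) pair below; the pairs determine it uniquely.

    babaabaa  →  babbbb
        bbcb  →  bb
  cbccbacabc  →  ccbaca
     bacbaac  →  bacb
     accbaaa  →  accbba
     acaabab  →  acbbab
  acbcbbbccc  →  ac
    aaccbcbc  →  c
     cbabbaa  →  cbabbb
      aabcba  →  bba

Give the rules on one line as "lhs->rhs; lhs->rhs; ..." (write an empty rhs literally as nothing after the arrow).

aa->b; bc->

  | babaabaa => babbbaa => babbbb
  | bbcb => bb
  | cbccbacabc => ccbacabc => ccbaca
  | bacbaac => bacbbc => bacb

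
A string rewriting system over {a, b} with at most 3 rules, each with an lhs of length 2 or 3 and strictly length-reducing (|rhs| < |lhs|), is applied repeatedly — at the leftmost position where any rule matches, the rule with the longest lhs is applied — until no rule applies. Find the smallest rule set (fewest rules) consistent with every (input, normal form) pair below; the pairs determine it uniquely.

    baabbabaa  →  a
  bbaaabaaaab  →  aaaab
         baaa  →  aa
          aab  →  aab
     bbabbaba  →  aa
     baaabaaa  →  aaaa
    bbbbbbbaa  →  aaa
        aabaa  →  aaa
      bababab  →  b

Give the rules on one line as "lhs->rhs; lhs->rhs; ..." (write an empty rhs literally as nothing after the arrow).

ba->; bbb->a

  | baabbabaa => abbabaa => abbaa => aba => a
  | bbaaabaaaab => baabaaaab => abaaaab => aaaab
  | baaa => aa
  | aab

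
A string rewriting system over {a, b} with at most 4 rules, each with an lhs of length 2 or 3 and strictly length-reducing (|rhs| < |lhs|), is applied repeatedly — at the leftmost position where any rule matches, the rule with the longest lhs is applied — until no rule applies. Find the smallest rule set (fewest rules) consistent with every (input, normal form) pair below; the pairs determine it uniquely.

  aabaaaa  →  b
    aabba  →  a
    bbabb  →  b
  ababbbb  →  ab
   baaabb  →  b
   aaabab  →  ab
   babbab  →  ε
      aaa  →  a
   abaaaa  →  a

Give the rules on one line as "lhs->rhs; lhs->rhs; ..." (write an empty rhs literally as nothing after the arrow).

aa->b; ba->a; bab->; bb->b

  | aabaaaa => bbaaaa => baaaa => aaaa => baa => aa => b
  | aabba => bbba => bba => ba => a
  | bbabb => babb => b
  | ababbbb => abbb => abb => ab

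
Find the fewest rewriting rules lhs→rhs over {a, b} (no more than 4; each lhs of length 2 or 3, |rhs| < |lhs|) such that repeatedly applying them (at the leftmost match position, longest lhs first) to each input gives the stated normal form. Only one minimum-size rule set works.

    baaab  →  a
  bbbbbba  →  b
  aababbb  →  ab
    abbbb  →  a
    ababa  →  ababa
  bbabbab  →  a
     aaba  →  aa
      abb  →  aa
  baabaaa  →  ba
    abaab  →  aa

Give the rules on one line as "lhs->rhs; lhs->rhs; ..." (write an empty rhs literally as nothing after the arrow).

aaa->b; aab->bb; bb->a; bbb->a

  | baaab => bbb => a
  | bbbbbba => abbba => aaa => b
  | aababbb => bbabbb => aabbb => bbbb => ab
  | abbbb => aab => bb => a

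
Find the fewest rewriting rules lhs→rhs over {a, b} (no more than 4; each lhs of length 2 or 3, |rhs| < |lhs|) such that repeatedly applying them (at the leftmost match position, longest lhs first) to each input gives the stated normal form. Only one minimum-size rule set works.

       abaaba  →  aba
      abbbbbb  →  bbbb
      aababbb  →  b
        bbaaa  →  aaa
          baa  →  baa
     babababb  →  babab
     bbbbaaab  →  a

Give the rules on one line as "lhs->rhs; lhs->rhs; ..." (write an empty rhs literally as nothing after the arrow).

  | abaaba => aba
  | abbbbbb => bbbb
  | aababbb => abbb => b
  | bbaaa => aaa

aab->; abb->; bba->a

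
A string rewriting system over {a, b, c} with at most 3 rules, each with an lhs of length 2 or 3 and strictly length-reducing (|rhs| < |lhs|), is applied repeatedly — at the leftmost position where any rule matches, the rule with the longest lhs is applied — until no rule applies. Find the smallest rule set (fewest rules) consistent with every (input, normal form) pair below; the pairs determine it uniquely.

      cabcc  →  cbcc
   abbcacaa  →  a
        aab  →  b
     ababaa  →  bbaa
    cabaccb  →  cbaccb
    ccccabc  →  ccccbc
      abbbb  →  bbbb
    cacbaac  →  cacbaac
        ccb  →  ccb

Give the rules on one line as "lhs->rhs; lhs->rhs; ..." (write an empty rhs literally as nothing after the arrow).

ab->b; bca->

  | cabcc => cbcc
  | abbcacaa => bbcacaa => bcaa => a
  | aab => ab => b
  | ababaa => babaa => bbaa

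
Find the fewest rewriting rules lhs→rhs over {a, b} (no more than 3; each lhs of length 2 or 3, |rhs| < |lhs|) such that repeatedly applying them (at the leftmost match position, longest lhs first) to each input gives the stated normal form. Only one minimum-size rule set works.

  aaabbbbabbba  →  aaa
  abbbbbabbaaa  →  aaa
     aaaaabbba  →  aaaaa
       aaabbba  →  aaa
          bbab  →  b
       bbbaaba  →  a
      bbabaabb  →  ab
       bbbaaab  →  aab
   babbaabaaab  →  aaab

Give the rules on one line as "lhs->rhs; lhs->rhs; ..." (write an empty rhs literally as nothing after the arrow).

  | aaabbbbabbba => aaabbbabbba => aaabbabbba => aaababbba => aaabbba => aaabba => aaaba => aaa
  | abbbbbabbaaa => abbbbabbaaa => abbbabbaaa => abbabbaaa => ababbaaa => abbaaa => abaaa => aaa
  | aaaaabbba => aaaaabba => aaaaaba => aaaaa
  | aaabbba => aaabba => aaaba => aaa

ba->; bb->b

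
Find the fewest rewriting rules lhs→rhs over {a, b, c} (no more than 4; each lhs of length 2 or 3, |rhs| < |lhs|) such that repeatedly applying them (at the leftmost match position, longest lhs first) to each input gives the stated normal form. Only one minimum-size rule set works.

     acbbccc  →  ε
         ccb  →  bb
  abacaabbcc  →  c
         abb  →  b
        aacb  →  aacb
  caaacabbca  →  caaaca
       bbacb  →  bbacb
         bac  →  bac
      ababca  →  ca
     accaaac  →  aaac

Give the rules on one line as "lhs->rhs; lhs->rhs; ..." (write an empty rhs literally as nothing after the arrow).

  | acbbccc => acbcc => acc => ab => ε
  | ccb => bb
  | abacaabbcc => acaabbcc => acabcc => accc => abc => c
  | abb => b

ab->; bc->; cc->b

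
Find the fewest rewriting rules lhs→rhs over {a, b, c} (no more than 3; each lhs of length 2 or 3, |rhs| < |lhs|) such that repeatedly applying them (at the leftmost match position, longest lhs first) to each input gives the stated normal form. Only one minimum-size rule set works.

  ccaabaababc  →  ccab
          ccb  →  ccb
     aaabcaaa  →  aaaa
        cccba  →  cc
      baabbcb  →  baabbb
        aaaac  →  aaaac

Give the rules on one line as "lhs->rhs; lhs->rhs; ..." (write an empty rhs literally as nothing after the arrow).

aba->; bc->b; cba->

  | ccaabaababc => ccaababc => ccabc => ccab
  | ccb
  | aaabcaaa => aaabaaa => aaaa
  | cccba => cc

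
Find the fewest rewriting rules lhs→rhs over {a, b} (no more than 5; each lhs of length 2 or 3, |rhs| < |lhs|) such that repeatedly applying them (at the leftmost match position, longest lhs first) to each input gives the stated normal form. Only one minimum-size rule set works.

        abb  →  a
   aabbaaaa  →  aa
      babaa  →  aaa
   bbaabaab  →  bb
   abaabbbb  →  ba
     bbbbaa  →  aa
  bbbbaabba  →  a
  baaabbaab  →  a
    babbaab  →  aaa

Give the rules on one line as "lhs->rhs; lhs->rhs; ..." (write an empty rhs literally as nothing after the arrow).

  | abb => ab => a
  | aabbaaaa => aabaaaa => abaaa => baa => aa
  | babaa => baaa => aaa
  | bbaabaab => baabaab => aabaab => abab => bb

ab->a; aba->b; baa->aa; bab->ba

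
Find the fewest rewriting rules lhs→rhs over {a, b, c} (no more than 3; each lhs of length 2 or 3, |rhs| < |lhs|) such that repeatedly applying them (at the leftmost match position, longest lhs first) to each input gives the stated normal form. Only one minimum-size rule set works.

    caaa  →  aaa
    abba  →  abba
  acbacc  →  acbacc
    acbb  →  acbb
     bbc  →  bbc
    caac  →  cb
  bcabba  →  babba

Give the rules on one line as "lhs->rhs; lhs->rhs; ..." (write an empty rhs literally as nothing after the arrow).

  | caaa => aaa
  | abba
  | acbacc
  | acbb

aac->cb; ca->a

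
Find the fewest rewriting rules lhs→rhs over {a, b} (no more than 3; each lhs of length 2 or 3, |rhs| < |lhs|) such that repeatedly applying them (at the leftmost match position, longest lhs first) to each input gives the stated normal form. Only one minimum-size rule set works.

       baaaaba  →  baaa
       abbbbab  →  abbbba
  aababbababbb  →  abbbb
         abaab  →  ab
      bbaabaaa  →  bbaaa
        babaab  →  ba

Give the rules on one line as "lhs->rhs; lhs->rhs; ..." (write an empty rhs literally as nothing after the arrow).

  | baaaaba => baaa
  | abbbbab => abbbba
  | aababbababbb => abbababbb => abbaabbb => abbbb
  | abaab => ab

aab->; bab->ba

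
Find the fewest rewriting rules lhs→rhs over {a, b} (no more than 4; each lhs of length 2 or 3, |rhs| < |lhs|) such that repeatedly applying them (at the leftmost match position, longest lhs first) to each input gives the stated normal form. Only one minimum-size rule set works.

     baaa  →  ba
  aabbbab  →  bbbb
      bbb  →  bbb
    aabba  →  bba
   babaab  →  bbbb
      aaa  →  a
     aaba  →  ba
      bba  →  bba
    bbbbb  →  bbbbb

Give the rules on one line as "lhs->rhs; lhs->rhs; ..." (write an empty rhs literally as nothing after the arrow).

aa->; ab->b; aba->bb

  | baaa => ba
  | aabbbab => bbbab => bbbb
  | bbb
  | aabba => bba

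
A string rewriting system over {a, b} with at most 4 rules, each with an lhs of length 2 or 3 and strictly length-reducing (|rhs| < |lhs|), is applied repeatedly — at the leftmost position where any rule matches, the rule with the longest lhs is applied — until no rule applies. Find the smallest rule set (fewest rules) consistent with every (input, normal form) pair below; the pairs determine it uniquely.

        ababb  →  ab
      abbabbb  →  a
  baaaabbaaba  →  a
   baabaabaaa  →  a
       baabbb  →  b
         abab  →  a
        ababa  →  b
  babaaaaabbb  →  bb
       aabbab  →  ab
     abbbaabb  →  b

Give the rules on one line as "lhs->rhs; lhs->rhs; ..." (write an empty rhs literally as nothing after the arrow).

aa->b; ba->a; bab->; bbb->

  | ababb => ab
  | abbabbb => abbb => a
  | baaaabbaaba => aaaabbaaba => baabbaaba => aabbaaba => bbbaaba => aaba => bba => ba => a
  | baabaabaaa => aabaabaaa => bbaabaaa => baabaaa => aabaaa => bbaaa => baaa => aaa => ba => a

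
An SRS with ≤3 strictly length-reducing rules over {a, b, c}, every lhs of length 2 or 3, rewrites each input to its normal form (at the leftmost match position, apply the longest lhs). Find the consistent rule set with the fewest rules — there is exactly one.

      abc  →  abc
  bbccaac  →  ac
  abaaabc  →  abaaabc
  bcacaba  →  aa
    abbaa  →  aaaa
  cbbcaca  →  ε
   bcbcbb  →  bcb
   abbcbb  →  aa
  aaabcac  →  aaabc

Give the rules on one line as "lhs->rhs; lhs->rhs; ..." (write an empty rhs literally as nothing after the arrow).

bb->a; ca->

  | abc
  | bbccaac => accaac => acac => ac
  | abaaabc
  | bcacaba => bcaba => bba => aa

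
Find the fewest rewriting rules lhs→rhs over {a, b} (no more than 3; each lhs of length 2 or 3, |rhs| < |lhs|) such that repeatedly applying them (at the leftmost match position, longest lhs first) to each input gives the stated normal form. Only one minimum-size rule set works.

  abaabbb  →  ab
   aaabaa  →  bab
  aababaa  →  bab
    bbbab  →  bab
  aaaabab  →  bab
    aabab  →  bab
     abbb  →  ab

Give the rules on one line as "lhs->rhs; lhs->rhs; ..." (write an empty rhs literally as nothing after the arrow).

  | abaabbb => abbbbb => abbbb => abbb => abb => ab
  | aaabaa => babaa => babb => bab
  | aababaa => bbabaa => babaa => babb => bab
  | bbbab => bbab => bab

aa->b; bb->b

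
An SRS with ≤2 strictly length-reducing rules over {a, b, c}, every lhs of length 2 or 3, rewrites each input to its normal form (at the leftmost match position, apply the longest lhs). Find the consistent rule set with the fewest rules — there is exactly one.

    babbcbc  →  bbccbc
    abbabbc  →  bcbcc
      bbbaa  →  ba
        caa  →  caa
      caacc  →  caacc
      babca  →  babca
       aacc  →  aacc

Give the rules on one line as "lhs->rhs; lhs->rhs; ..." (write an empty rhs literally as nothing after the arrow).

abb->bc; bba->

  | babbcbc => bbccbc
  | abbabbc => bcabbc => bcbcc
  | bbbaa => ba
  | caa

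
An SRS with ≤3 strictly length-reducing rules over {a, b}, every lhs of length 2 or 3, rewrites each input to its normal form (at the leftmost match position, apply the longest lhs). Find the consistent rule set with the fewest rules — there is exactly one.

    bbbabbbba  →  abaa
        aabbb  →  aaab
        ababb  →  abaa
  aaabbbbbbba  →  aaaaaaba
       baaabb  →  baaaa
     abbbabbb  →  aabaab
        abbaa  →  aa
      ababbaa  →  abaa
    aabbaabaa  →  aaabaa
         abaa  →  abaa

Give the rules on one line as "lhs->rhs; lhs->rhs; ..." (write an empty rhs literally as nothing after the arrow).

  | bbbabbbba => ababbbba => abaabba => abaa
  | aabbb => aaab
  | ababb => abaa
  | aaabbbbbbba => aaaabbbbba => aaaaabbba => aaaaaaba

bb->a; bba->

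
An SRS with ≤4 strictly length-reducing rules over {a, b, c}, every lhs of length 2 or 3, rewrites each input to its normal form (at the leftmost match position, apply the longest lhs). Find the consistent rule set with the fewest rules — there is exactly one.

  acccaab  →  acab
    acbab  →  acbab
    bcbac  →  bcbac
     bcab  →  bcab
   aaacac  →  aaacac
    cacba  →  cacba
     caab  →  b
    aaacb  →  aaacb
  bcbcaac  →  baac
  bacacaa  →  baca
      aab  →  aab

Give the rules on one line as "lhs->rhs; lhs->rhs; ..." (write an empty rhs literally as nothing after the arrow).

caa->; cbc->; cca->

  | acccaab => acab
  | acbab
  | bcbac
  | bcab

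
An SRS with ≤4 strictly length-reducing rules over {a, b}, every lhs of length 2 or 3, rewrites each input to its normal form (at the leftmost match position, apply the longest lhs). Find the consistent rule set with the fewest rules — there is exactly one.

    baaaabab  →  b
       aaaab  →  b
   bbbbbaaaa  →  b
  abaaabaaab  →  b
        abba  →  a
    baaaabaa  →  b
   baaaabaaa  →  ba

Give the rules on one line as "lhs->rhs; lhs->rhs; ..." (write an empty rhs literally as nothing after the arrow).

  | baaaabab => bbaabab => aabab => bbab => ab => b
  | aaaab => baab => bbb => b
  | bbbbbaaaa => bbbaaaa => baaaa => bbaa => aa => b
  | abaaabaaab => baaabaaab => bbabaaab => abaaab => baaab => bbab => ab => b

aa->b; ab->b; bb->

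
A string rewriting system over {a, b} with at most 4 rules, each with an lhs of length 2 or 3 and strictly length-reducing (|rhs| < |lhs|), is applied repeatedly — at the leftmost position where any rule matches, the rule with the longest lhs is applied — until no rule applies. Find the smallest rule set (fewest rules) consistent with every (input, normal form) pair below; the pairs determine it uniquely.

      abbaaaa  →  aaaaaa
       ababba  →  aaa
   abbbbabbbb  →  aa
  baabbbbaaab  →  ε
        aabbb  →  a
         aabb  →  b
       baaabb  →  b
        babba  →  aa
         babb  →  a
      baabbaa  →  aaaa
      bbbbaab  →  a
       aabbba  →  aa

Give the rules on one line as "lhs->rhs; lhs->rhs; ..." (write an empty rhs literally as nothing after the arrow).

  | abbaaaa => aaaaaa
  | ababba => abba => aaa
  | abbbbabbbb => aabbabbbb => bababbbb => babbbb => bbbb => abb => aa
  | baabbbbaaab => abbbbaaab => aabbaaab => babaaab => baaab => aab => ba => ε

aab->ba; ba->; bb->a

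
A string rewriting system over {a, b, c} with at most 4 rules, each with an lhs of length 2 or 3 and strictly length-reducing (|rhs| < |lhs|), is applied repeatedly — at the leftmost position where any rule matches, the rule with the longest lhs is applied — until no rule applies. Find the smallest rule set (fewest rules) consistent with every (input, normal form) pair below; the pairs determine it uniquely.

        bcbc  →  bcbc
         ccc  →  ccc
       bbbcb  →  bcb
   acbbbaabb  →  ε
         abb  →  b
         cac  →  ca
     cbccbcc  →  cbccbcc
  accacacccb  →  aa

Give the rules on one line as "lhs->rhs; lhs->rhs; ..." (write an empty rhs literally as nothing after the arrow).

ab->; ac->a; bb->

  | bcbc
  | ccc
  | bbbcb => bcb
  | acbbbaabb => abbbaabb => bbaabb => aabb => ab => ε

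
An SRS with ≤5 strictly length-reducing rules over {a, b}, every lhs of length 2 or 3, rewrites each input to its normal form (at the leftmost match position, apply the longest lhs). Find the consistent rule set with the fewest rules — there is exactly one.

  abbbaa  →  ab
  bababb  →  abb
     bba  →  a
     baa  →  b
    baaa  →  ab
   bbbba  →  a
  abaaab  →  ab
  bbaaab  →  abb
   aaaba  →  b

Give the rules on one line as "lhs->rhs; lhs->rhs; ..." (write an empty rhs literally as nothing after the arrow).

aa->b; aaa->ab; aab->ab; ba->a

  | abbbaa => abbaa => abaa => aaa => ab
  | bababb => ababb => aabb => abb
  | bba => ba => a
  | baa => aa => b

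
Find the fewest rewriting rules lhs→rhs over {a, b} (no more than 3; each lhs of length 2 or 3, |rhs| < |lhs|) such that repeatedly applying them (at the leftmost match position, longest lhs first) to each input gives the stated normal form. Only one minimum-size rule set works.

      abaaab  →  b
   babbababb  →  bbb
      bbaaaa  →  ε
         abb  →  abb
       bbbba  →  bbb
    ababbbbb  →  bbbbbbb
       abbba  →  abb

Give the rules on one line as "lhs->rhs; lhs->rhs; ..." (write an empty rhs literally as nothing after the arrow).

aa->; aba->bb; ba->

  | abaaab => bbaab => bab => b
  | babbababb => bbababb => bbabb => bbb
  | bbaaaa => baaa => aa => ε
  | abb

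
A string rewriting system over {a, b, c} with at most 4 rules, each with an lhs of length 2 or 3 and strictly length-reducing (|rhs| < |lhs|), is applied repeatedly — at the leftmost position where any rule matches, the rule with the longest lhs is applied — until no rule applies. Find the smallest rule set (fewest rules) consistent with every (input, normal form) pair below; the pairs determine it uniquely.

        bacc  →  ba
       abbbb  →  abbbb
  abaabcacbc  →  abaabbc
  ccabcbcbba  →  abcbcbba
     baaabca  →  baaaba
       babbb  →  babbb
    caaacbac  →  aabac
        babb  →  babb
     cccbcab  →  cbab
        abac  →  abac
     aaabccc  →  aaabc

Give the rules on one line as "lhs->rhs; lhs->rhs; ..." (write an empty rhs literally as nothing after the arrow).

  | bacc => ba
  | abbbb
  | abaabcacbc => abaabacbc => abaabbc
  | ccabcbcbba => abcbcbba

acb->b; ca->a; cc->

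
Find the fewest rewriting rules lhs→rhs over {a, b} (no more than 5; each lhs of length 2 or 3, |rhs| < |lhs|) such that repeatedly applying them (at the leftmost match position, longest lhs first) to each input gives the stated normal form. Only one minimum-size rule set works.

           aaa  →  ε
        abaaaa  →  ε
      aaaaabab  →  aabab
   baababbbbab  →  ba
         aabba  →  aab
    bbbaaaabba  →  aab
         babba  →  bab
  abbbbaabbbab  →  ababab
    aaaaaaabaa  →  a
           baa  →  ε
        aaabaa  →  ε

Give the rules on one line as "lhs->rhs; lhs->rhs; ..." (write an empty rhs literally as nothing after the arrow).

aaa->; baa->; bb->; bba->b

  | aaa => ε
  | abaaaa => aaa => ε
  | aaaaabab => aabab
  | baababbbbab => babbbbab => babbab => babb => ba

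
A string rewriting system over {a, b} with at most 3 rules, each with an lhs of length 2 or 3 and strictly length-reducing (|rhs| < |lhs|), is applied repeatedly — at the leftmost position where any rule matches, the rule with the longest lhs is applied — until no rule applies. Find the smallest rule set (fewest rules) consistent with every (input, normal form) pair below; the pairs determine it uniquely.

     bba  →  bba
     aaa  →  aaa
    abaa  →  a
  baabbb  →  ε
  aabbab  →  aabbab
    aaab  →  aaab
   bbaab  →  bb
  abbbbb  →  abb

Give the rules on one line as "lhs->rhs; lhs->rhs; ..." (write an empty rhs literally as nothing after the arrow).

baa->; bbb->

  | bba
  | aaa
  | abaa => a
  | baabbb => bbb => ε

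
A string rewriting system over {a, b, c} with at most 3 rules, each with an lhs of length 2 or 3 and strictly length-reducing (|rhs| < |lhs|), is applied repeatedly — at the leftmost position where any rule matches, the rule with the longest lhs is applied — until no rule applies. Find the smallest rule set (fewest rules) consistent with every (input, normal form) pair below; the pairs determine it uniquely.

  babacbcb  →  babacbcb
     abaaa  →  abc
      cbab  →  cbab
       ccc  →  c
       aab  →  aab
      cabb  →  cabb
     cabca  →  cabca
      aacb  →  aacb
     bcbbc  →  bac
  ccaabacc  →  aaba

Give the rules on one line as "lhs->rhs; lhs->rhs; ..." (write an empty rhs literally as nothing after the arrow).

  | babacbcb
  | abaaa => abc
  | cbab
  | ccc => c

aaa->c; cbb->a; cc->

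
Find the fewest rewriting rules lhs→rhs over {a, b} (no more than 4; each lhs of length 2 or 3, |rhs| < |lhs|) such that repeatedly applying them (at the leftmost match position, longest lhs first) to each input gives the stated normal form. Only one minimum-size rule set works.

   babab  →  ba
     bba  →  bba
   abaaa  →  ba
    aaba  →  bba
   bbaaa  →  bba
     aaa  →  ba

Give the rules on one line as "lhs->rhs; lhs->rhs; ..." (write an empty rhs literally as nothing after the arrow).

aa->b; ab->a; baa->ba

  | babab => baab => bab => ba
  | bba
  | abaaa => aaaa => baa => ba
  | aaba => bba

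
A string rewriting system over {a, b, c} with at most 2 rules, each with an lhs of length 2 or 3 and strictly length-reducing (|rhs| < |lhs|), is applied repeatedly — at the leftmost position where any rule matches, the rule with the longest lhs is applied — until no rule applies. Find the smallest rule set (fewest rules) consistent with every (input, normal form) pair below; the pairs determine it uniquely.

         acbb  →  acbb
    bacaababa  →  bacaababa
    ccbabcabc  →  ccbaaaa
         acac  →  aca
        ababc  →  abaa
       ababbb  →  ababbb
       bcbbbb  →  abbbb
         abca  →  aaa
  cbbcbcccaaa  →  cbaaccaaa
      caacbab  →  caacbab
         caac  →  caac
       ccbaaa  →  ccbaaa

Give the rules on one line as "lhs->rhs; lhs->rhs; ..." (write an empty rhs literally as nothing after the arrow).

bc->a; cac->ca

  | acbb
  | bacaababa
  | ccbabcabc => ccbaaabc => ccbaaaa
  | acac => aca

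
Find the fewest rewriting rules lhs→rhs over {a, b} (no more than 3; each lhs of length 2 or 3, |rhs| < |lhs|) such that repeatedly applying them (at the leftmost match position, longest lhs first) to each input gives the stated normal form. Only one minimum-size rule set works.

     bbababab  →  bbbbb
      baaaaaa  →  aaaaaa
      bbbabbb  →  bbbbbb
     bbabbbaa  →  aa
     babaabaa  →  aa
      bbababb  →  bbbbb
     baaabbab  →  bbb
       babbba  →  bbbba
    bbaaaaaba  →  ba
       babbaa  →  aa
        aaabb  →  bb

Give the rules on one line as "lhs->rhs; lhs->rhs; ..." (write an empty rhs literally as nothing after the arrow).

ab->b; baa->aa

  | bbababab => bbbabab => bbbbab => bbbbb
  | baaaaaa => aaaaaa
  | bbbabbb => bbbbbb
  | bbabbbaa => bbbbbaa => bbbbaa => bbbaa => bbaa => baa => aa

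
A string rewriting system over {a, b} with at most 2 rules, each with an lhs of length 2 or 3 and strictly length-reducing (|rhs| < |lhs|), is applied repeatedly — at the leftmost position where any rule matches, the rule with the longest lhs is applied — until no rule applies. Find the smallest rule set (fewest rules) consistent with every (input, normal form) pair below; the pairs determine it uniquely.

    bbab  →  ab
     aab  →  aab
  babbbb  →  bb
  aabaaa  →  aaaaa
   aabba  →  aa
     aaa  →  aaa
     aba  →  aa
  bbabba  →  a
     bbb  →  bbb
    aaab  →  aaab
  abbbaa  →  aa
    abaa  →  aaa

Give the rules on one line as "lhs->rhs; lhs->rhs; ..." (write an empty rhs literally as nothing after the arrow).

abb->; ba->a

  | bbab => bab => ab
  | aab
  | babbbb => abbbb => bb
  | aabaaa => aaaaa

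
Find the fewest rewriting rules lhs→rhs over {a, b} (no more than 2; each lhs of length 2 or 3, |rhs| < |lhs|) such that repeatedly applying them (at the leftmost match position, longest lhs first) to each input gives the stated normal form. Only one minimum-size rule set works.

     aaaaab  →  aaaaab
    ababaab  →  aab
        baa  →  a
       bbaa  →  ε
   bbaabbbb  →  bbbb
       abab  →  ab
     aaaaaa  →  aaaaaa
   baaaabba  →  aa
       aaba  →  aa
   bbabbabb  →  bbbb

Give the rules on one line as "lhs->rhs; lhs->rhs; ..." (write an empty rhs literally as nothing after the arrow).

abb->b; ba->

  | aaaaab
  | ababaab => abaab => aab
  | baa => a
  | bbaa => ba => ε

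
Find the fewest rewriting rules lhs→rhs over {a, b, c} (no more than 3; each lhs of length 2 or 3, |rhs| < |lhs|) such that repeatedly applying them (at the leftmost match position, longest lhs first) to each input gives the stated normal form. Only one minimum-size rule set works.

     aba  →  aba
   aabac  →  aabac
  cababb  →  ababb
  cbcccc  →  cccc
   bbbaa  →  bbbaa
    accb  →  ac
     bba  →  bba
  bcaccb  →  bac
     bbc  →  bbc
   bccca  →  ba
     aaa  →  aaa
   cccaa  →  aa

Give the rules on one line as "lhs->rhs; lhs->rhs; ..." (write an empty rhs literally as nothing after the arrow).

ca->a; cb->

  | aba
  | aabac
  | cababb => ababb
  | cbcccc => cccc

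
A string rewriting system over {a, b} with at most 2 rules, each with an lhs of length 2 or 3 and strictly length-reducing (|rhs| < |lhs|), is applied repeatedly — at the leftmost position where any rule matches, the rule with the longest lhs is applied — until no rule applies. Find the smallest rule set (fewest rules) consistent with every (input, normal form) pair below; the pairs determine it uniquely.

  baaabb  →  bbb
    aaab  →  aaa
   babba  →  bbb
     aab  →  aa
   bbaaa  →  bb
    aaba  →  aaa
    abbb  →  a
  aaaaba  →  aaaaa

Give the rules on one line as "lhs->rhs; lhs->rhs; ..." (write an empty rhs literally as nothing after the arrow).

  | baaabb => baabb => babb => bbb
  | aaab => aaa
  | babba => bbba => bbb
  | aab => aa

ab->a; ba->b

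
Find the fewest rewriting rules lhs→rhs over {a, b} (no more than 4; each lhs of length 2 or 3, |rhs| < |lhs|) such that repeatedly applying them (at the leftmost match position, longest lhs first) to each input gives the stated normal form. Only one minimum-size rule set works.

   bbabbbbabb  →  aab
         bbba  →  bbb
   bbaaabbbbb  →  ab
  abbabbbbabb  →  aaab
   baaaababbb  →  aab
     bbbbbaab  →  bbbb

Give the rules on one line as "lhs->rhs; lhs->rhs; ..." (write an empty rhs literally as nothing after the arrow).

  | bbabbbbabb => babbbabb => abbabb => ababb => aab
  | bbba => bbb
  | bbaaabbbbb => bbaabbbbb => bbabbbbb => babbbb => abbb => abb => ab
  | abbabbbbabb => ababbbbabb => aabbbabb => aabbabb => aababb => aaab

abb->ab; ba->b; bab->a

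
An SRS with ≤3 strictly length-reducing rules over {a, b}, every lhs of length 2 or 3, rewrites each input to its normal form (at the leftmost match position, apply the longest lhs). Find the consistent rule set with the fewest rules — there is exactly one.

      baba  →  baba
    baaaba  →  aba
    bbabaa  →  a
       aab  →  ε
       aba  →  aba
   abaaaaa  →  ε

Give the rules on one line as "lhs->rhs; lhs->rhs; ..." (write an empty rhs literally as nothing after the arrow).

  | baba
  | baaaba => bbaba => aba
  | bbabaa => abaa => abb => a
  | aab => bb => ε

aa->b; bb->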